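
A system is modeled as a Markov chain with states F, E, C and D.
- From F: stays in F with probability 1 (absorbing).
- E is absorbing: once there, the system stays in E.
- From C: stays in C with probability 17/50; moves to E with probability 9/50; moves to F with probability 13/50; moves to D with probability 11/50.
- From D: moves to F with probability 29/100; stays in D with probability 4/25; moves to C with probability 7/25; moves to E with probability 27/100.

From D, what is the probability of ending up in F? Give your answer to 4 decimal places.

0.5361

Let h(s) be the probability of absorption at F starting from transient state s. Then h(F) = 1 and h(E) = 0. By first-step analysis:
h(C) = 0.26·1 + 0.18·0 + 0.34·h(C) + 0.22·h(D)
h(D) = 0.29·1 + 0.27·0 + 0.28·h(C) + 0.16·h(D)
Solving: h(C) = 0.5726, h(D) = 0.5361.
Starting from D, the probability is 0.5361.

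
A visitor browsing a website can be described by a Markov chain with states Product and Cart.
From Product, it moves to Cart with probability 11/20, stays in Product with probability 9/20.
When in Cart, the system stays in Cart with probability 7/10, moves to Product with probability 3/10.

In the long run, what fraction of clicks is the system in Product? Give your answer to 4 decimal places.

Let the stationary distribution be π with π = πP and π_1 + π_2 = 1.
π_1 = 0.45·π_1 + 0.3·π_2
Solving with the normalization constraint gives π = (0.3529, 0.6471).
So the stationary probability of Product is 0.3529.

0.3529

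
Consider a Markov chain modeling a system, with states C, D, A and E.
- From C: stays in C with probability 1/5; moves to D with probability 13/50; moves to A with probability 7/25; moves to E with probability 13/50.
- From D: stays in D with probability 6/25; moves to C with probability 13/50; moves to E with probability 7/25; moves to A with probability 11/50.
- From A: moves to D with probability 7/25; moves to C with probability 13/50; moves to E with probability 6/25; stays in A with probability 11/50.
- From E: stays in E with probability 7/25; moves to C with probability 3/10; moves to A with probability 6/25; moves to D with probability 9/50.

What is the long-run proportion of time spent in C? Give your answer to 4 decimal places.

Let the stationary distribution be π with π = πP and π_1 + π_2 + π_3 + π_4 = 1.
π_1 = 0.2·π_1 + 0.26·π_2 + 0.26·π_3 + 0.3·π_4
π_2 = 0.26·π_1 + 0.24·π_2 + 0.28·π_3 + 0.18·π_4
π_3 = 0.28·π_1 + 0.22·π_2 + 0.22·π_3 + 0.24·π_4
Solving with the normalization constraint gives π = (0.2553, 0.2388, 0.2406, 0.2653).
So the stationary probability of C is 0.2553.

0.2553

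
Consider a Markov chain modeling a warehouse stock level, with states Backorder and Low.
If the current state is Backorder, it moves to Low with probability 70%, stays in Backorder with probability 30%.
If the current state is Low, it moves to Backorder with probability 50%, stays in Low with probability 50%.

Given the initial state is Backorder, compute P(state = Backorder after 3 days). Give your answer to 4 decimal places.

0.4120

Propagate the distribution vector 3 days from Backorder.
After 0 days: (1.0000, 0.0000)
After 1 day: (0.3000, 0.7000)
After 2 days: (0.4400, 0.5600)
After 3 days: (0.4120, 0.5880)
P(in Backorder after 3 days) = 0.4120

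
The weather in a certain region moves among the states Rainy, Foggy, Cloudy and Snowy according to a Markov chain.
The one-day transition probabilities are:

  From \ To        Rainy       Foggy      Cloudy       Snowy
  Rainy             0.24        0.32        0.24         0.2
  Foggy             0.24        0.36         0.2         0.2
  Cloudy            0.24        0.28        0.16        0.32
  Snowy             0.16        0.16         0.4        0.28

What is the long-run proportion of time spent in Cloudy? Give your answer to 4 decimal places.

0.2488

Let the stationary distribution be π with π = πP and π_1 + π_2 + π_3 + π_4 = 1.
π_1 = 0.24·π_1 + 0.24·π_2 + 0.24·π_3 + 0.16·π_4
π_2 = 0.32·π_1 + 0.36·π_2 + 0.28·π_3 + 0.16·π_4
π_3 = 0.24·π_1 + 0.2·π_2 + 0.16·π_3 + 0.4·π_4
Solving with the normalization constraint gives π = (0.2200, 0.2813, 0.2488, 0.2498).
So the stationary probability of Cloudy is 0.2488.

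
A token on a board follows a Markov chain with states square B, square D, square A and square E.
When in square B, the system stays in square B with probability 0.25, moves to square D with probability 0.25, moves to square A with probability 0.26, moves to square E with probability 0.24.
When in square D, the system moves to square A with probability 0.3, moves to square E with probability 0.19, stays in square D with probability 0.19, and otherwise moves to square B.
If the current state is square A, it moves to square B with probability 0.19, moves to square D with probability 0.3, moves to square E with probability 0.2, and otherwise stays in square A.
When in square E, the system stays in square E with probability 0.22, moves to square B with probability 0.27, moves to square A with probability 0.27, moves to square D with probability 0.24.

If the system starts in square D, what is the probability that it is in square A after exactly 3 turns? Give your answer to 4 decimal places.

0.2864

Propagate the distribution vector 3 turns from square D.
After 0 turns: (0.0000, 1.0000, 0.0000, 0.0000)
After 1 turn: (0.3200, 0.1900, 0.3000, 0.1900)
After 2 turns: (0.2491, 0.2517, 0.2845, 0.2147)
After 3 turns: (0.2548, 0.2470, 0.2864, 0.2117)
P(in square A after 3 turns) = 0.2864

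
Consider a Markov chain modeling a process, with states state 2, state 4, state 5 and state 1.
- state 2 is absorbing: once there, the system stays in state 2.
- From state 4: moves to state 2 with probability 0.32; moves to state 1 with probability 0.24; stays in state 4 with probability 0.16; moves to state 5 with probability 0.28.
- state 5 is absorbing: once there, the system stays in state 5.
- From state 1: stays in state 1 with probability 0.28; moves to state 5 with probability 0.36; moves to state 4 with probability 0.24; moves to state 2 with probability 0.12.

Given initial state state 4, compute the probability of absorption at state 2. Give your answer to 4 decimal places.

Let h(s) be the probability of absorption at state 2 starting from transient state s. Then h(state 2) = 1 and h(state 5) = 0. By first-step analysis:
h(state 4) = 0.32·1 + 0.16·h(state 4) + 0.28·0 + 0.24·h(state 1)
h(state 1) = 0.12·1 + 0.24·h(state 4) + 0.36·0 + 0.28·h(state 1)
Solving: h(state 4) = 0.4737, h(state 1) = 0.3246.
Starting from state 4, the probability is 0.4737.

0.4737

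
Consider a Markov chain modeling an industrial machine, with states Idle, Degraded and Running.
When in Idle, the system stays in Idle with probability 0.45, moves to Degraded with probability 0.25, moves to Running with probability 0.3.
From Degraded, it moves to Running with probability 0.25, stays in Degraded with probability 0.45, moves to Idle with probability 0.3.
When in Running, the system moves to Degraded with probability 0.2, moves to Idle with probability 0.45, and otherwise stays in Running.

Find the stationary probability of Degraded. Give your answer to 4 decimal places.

0.2937

Let the stationary distribution be π with π = πP and π_1 + π_2 + π_3 = 1.
π_1 = 0.45·π_1 + 0.3·π_2 + 0.45·π_3
π_2 = 0.25·π_1 + 0.45·π_2 + 0.2·π_3
Solving with the normalization constraint gives π = (0.4059, 0.2937, 0.3003).
So the stationary probability of Degraded is 0.2937.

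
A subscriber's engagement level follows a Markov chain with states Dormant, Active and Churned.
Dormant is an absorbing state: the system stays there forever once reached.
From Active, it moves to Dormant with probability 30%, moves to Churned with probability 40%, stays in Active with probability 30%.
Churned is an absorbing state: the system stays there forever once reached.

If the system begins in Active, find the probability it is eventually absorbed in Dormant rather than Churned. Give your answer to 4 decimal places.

Let h(s) be the probability of absorption at Dormant starting from transient state s. Then h(Dormant) = 1 and h(Churned) = 0. By first-step analysis:
h(Active) = 0.3·1 + 0.3·h(Active) + 0.4·0
Solving: h(Active) = 0.4286.
Starting from Active, the probability is 0.4286.

0.4286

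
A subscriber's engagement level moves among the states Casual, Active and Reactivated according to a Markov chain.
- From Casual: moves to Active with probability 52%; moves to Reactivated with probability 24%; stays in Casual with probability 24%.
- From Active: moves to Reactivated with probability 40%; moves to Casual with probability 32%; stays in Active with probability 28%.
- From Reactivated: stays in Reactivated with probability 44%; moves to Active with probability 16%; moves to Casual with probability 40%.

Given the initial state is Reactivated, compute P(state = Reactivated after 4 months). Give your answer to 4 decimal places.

Propagate the distribution vector 4 months from Reactivated.
After 0 months: (0.0000, 0.0000, 1.0000)
After 1 month: (0.4000, 0.1600, 0.4400)
After 2 months: (0.3232, 0.3232, 0.3536)
After 3 months: (0.3224, 0.3151, 0.3624)
After 4 months: (0.3232, 0.3139, 0.3629)
P(in Reactivated after 4 months) = 0.3629

0.3629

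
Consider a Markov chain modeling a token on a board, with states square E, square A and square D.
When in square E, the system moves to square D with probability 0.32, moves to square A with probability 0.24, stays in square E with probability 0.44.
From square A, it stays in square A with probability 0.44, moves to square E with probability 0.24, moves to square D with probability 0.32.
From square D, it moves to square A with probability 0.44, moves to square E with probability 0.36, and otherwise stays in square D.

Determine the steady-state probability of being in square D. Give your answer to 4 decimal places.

Let the stationary distribution be π with π = πP and π_1 + π_2 + π_3 = 1.
π_1 = 0.44·π_1 + 0.24·π_2 + 0.36·π_3
π_2 = 0.24·π_1 + 0.44·π_2 + 0.44·π_3
Solving with the normalization constraint gives π = (0.3429, 0.3714, 0.2857).
So the stationary probability of square D is 0.2857.

0.2857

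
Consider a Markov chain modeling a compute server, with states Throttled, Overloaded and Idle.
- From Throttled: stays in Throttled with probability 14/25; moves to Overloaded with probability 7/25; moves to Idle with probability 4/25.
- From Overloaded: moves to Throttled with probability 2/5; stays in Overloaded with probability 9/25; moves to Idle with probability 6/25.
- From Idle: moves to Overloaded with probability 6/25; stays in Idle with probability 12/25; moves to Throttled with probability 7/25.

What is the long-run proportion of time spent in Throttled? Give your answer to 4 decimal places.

0.4377

Let the stationary distribution be π with π = πP and π_1 + π_2 + π_3 = 1.
π_1 = 0.56·π_1 + 0.4·π_2 + 0.28·π_3
π_2 = 0.28·π_1 + 0.36·π_2 + 0.24·π_3
Solving with the normalization constraint gives π = (0.4377, 0.2926, 0.2697).
So the stationary probability of Throttled is 0.4377.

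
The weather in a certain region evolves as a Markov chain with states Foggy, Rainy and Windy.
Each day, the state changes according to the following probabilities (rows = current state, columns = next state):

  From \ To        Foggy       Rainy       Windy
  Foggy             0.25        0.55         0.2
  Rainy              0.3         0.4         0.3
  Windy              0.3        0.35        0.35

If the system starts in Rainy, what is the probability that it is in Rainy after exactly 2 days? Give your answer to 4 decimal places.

Sum over the intermediate state after 1 day:
P = P(Rainy→Foggy)·P(Foggy→Rainy) + P(Rainy→Rainy)·P(Rainy→Rainy) + P(Rainy→Windy)·P(Windy→Rainy)
  = 0.3×0.55 + 0.4×0.4 + 0.3×0.35
  = 0.1650 + 0.1600 + 0.1050 = 0.4300

0.4300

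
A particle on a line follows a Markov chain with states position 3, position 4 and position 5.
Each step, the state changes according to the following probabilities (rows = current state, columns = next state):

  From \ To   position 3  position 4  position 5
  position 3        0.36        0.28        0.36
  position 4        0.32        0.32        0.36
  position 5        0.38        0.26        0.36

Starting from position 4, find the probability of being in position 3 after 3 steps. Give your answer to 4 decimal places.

0.3558

Propagate the distribution vector 3 steps from position 4.
After 0 steps: (0.0000, 1.0000, 0.0000)
After 1 step: (0.3200, 0.3200, 0.3600)
After 2 steps: (0.3544, 0.2856, 0.3600)
After 3 steps: (0.3558, 0.2842, 0.3600)
P(in position 3 after 3 steps) = 0.3558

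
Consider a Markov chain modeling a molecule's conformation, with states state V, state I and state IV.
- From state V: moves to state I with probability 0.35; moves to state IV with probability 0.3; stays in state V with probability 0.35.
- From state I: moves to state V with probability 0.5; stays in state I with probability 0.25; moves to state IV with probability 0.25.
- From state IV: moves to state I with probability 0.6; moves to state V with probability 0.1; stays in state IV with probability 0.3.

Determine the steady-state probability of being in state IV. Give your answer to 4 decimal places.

0.2809

Let the stationary distribution be π with π = πP and π_1 + π_2 + π_3 = 1.
π_1 = 0.35·π_1 + 0.5·π_2 + 0.1·π_3
π_2 = 0.35·π_1 + 0.25·π_2 + 0.6·π_3
Solving with the normalization constraint gives π = (0.3371, 0.3820, 0.2809).
So the stationary probability of state IV is 0.2809.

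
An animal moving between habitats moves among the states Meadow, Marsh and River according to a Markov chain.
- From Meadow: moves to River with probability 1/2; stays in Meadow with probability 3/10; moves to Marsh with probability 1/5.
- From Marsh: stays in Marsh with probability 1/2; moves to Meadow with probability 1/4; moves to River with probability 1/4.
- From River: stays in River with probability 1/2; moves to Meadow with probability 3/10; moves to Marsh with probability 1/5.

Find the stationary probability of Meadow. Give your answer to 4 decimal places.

Let the stationary distribution be π with π = πP and π_1 + π_2 + π_3 = 1.
π_1 = 0.3·π_1 + 0.25·π_2 + 0.3·π_3
π_2 = 0.2·π_1 + 0.5·π_2 + 0.2·π_3
Solving with the normalization constraint gives π = (0.2857, 0.2857, 0.4286).
So the stationary probability of Meadow is 0.2857.

0.2857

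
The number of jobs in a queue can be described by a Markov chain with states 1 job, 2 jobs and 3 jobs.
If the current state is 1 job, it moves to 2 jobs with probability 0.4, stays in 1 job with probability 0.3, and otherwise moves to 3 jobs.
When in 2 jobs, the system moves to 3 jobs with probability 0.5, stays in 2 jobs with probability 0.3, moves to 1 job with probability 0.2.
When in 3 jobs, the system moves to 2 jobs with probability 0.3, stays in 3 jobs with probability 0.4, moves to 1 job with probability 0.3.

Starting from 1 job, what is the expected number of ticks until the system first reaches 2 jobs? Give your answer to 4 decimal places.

2.7273

Let t(s) be the expected number of ticks to first reach 2 jobs from state s, with t(2 jobs) = 0. Conditioning on the first tick:
t(1 job) = 1 + 0.3·t(1 job) + 0.3·t(3 jobs)
t(3 jobs) = 1 + 0.3·t(1 job) + 0.4·t(3 jobs)
Solving: t(1 job) = 2.7273, t(3 jobs) = 3.0303.
Expected ticks from 1 job to 2 jobs: 2.7273.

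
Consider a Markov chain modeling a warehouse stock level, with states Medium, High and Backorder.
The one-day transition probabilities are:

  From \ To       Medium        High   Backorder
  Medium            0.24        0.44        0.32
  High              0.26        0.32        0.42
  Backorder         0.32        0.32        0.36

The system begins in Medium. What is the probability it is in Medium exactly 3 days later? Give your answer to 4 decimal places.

Propagate the distribution vector 3 days from Medium.
After 0 days: (1.0000, 0.0000, 0.0000)
After 1 day: (0.2400, 0.4400, 0.3200)
After 2 days: (0.2744, 0.3488, 0.3768)
After 3 days: (0.2771, 0.3529, 0.3700)
P(in Medium after 3 days) = 0.2771

0.2771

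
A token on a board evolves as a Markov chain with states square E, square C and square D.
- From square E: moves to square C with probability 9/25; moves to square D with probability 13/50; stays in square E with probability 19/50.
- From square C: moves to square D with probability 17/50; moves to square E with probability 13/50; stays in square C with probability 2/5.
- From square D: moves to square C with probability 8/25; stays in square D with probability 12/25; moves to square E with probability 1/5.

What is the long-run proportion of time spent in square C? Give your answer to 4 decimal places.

0.3596

Let the stationary distribution be π with π = πP and π_1 + π_2 + π_3 = 1.
π_1 = 0.38·π_1 + 0.26·π_2 + 0.2·π_3
π_2 = 0.36·π_1 + 0.4·π_2 + 0.32·π_3
Solving with the normalization constraint gives π = (0.2702, 0.3596, 0.3702).
So the stationary probability of square C is 0.3596.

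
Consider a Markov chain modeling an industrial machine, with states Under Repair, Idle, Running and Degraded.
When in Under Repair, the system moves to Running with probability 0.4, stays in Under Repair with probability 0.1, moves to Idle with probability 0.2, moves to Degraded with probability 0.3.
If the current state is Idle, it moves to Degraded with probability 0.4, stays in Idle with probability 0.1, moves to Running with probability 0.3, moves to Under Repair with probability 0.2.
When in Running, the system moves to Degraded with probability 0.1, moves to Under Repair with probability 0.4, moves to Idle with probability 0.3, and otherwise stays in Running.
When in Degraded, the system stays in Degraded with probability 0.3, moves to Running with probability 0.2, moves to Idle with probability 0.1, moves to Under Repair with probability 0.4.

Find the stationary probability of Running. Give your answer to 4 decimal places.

Let the stationary distribution be π with π = πP and π_1 + π_2 + π_3 + π_4 = 1.
π_1 = 0.1·π_1 + 0.2·π_2 + 0.4·π_3 + 0.4·π_4
π_2 = 0.2·π_1 + 0.1·π_2 + 0.3·π_3 + 0.1·π_4
π_3 = 0.4·π_1 + 0.3·π_2 + 0.2·π_3 + 0.2·π_4
Solving with the normalization constraint gives π = (0.2796, 0.1828, 0.2742, 0.2634).
So the stationary probability of Running is 0.2742.

0.2742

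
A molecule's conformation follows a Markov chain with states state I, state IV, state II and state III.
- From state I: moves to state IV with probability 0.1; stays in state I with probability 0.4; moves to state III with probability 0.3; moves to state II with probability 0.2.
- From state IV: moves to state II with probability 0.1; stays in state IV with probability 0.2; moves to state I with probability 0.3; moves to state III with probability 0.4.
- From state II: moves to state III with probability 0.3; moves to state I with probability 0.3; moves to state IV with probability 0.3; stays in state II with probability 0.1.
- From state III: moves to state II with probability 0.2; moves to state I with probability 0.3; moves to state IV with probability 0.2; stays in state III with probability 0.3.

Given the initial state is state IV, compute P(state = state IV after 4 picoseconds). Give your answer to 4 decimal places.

Propagate the distribution vector 4 picoseconds from state IV.
After 0 picoseconds: (0.0000, 1.0000, 0.0000, 0.0000)
After 1 picosecond: (0.3000, 0.2000, 0.1000, 0.4000)
After 2 picoseconds: (0.3300, 0.1800, 0.1700, 0.3200)
After 3 picoseconds: (0.3330, 0.1840, 0.1650, 0.3180)
After 4 picoseconds: (0.3333, 0.1832, 0.1651, 0.3184)
P(in state IV after 4 picoseconds) = 0.1832

0.1832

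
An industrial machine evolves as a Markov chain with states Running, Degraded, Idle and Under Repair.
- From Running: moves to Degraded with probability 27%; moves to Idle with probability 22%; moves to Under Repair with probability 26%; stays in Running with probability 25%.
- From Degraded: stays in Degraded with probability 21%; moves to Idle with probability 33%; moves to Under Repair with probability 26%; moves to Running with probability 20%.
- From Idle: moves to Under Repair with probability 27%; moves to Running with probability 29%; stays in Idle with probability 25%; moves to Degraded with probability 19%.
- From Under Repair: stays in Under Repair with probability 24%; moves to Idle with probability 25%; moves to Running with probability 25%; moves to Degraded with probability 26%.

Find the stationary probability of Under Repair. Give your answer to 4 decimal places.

0.2575

Let the stationary distribution be π with π = πP and π_1 + π_2 + π_3 + π_4 = 1.
π_1 = 0.25·π_1 + 0.2·π_2 + 0.29·π_3 + 0.25·π_4
π_2 = 0.27·π_1 + 0.21·π_2 + 0.19·π_3 + 0.26·π_4
π_3 = 0.22·π_1 + 0.33·π_2 + 0.25·π_3 + 0.25·π_4
Solving with the normalization constraint gives π = (0.2488, 0.2326, 0.2611, 0.2575).
So the stationary probability of Under Repair is 0.2575.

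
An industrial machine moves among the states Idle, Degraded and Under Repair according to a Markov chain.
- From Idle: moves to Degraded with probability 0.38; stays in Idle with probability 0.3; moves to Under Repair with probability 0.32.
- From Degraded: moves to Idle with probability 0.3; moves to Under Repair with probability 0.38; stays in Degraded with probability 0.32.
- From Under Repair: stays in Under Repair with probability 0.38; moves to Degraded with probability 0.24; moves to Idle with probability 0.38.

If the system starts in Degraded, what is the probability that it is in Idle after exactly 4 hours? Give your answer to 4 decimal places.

0.3288

Propagate the distribution vector 4 hours from Degraded.
After 0 hours: (0.0000, 1.0000, 0.0000)
After 1 hour: (0.3000, 0.3200, 0.3800)
After 2 hours: (0.3304, 0.3076, 0.3620)
After 3 hours: (0.3290, 0.3109, 0.3602)
After 4 hours: (0.3288, 0.3109, 0.3603)
P(in Idle after 4 hours) = 0.3288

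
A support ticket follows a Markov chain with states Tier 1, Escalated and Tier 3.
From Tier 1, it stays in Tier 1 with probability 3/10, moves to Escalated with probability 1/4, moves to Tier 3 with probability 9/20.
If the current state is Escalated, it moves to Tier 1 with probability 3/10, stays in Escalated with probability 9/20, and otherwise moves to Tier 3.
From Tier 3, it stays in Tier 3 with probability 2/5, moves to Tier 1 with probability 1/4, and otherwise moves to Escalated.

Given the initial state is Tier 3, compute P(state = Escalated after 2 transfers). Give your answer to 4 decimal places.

Sum over the intermediate state after 1 transfer:
P = P(Tier 3→Tier 1)·P(Tier 1→Escalated) + P(Tier 3→Escalated)·P(Escalated→Escalated) + P(Tier 3→Tier 3)·P(Tier 3→Escalated)
  = 0.25×0.25 + 0.35×0.45 + 0.4×0.35
  = 0.0625 + 0.1575 + 0.1400 = 0.3600

0.3600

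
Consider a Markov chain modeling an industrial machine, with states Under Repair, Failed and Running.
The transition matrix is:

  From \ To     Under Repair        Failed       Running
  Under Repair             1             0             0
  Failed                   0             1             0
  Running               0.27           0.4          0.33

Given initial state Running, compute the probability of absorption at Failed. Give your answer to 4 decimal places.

Let h(s) be the probability of absorption at Failed starting from transient state s. Then h(Failed) = 1 and h(Under Repair) = 0. By first-step analysis:
h(Running) = 0.27·0 + 0.4·1 + 0.33·h(Running)
Solving: h(Running) = 0.5970.
Starting from Running, the probability is 0.5970.

0.5970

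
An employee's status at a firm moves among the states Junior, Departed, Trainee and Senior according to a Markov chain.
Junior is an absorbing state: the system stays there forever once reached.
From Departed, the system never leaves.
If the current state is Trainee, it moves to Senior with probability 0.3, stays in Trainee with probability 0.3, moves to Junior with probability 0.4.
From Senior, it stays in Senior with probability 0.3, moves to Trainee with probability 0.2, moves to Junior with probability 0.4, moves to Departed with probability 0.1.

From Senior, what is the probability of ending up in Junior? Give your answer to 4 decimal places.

0.8372

Let h(s) be the probability of absorption at Junior starting from transient state s. Then h(Junior) = 1 and h(Departed) = 0. By first-step analysis:
h(Trainee) = 0.4·1 + 0.3·h(Trainee) + 0.3·h(Senior)
h(Senior) = 0.4·1 + 0.1·0 + 0.2·h(Trainee) + 0.3·h(Senior)
Solving: h(Trainee) = 0.9302, h(Senior) = 0.8372.
Starting from Senior, the probability is 0.8372.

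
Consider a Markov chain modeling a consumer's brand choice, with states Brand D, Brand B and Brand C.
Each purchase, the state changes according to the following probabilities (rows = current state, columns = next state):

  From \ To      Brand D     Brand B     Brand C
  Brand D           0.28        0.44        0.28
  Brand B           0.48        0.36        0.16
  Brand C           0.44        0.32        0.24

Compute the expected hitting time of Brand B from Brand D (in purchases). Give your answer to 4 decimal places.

2.4528

Let t(s) be the expected number of purchases to first reach Brand B from state s, with t(Brand B) = 0. Conditioning on the first purchase:
t(Brand D) = 1 + 0.28·t(Brand D) + 0.28·t(Brand C)
t(Brand C) = 1 + 0.44·t(Brand D) + 0.24·t(Brand C)
Solving: t(Brand D) = 2.4528, t(Brand C) = 2.7358.
Expected purchases from Brand D to Brand B: 2.4528.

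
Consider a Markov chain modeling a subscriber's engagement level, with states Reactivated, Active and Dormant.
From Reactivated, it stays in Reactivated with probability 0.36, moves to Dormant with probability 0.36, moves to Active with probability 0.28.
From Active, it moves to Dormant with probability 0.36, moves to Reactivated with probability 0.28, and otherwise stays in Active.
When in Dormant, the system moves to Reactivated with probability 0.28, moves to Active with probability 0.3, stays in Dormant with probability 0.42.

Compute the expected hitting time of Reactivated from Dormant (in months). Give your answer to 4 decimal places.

Let t(s) be the expected number of months to first reach Reactivated from state s, with t(Reactivated) = 0. Conditioning on the first month:
t(Active) = 1 + 0.36·t(Active) + 0.36·t(Dormant)
t(Dormant) = 1 + 0.3·t(Active) + 0.42·t(Dormant)
Solving: t(Active) = 3.5714, t(Dormant) = 3.5714.
Expected months from Dormant to Reactivated: 3.5714.

3.5714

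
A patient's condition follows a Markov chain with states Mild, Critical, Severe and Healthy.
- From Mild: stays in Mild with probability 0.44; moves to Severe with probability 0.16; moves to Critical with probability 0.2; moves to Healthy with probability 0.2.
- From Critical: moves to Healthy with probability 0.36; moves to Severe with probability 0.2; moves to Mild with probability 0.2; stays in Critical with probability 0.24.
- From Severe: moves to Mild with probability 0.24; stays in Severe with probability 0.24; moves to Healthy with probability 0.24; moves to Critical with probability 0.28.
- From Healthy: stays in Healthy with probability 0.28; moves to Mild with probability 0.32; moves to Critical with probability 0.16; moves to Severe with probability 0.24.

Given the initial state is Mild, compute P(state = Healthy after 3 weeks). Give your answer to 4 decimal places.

Propagate the distribution vector 3 weeks from Mild.
After 0 weeks: (1.0000, 0.0000, 0.0000, 0.0000)
After 1 week: (0.4400, 0.2000, 0.1600, 0.2000)
After 2 weeks: (0.3360, 0.2128, 0.1968, 0.2544)
After 3 weeks: (0.3190, 0.2141, 0.2046, 0.2623)
P(in Healthy after 3 weeks) = 0.2623

0.2623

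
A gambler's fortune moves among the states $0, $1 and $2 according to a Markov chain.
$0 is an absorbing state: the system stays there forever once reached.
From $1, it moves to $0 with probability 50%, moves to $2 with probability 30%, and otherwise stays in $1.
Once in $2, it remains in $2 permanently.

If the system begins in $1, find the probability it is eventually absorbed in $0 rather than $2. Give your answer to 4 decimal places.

0.6250

Let h(s) be the probability of absorption at $0 starting from transient state s. Then h($0) = 1 and h($2) = 0. By first-step analysis:
h($1) = 0.5·1 + 0.2·h($1) + 0.3·0
Solving: h($1) = 0.6250.
Starting from $1, the probability is 0.6250.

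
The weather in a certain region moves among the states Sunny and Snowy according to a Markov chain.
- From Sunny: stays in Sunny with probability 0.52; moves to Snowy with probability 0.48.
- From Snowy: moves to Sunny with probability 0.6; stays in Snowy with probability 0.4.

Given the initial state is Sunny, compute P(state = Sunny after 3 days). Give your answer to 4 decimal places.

0.5553

Propagate the distribution vector 3 days from Sunny.
After 0 days: (1.0000, 0.0000)
After 1 day: (0.5200, 0.4800)
After 2 days: (0.5584, 0.4416)
After 3 days: (0.5553, 0.4447)
P(in Sunny after 3 days) = 0.5553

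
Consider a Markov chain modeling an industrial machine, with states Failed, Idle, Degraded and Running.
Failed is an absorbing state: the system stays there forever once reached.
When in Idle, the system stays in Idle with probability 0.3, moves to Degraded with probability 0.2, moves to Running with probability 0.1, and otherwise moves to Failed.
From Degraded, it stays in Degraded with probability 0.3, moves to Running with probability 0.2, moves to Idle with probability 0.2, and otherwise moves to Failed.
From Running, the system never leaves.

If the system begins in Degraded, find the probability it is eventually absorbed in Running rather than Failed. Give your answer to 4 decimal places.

Let h(s) be the probability of absorption at Running starting from transient state s. Then h(Running) = 1 and h(Failed) = 0. By first-step analysis:
h(Idle) = 0.4·0 + 0.3·h(Idle) + 0.2·h(Degraded) + 0.1·1
h(Degraded) = 0.3·0 + 0.2·h(Idle) + 0.3·h(Degraded) + 0.2·1
Solving: h(Idle) = 0.2444, h(Degraded) = 0.3556.
Starting from Degraded, the probability is 0.3556.

0.3556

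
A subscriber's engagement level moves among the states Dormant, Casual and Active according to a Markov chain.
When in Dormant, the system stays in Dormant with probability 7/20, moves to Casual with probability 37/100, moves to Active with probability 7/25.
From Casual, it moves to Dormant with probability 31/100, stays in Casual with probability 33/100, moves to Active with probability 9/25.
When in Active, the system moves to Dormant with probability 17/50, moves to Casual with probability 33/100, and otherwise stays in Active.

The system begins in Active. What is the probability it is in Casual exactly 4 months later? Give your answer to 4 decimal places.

0.3433

Propagate the distribution vector 4 months from Active.
After 0 months: (0.0000, 0.0000, 1.0000)
After 1 month: (0.3400, 0.3300, 0.3300)
After 2 months: (0.3335, 0.3436, 0.3229)
After 3 months: (0.3330, 0.3433, 0.3236)
After 4 months: (0.3330, 0.3433, 0.3236)
P(in Casual after 4 months) = 0.3433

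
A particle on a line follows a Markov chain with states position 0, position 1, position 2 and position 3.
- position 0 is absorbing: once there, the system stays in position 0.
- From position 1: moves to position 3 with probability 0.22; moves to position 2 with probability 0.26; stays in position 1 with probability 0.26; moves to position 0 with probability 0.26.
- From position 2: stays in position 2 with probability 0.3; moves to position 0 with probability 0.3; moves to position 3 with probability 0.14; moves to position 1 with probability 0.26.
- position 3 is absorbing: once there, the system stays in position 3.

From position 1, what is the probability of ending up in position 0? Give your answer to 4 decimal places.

Let h(s) be the probability of absorption at position 0 starting from transient state s. Then h(position 0) = 1 and h(position 3) = 0. By first-step analysis:
h(position 1) = 0.26·1 + 0.26·h(position 1) + 0.26·h(position 2) + 0.22·0
h(position 2) = 0.3·1 + 0.26·h(position 1) + 0.3·h(position 2) + 0.14·0
Solving: h(position 1) = 0.5773, h(position 2) = 0.6430.
Starting from position 1, the probability is 0.5773.

0.5773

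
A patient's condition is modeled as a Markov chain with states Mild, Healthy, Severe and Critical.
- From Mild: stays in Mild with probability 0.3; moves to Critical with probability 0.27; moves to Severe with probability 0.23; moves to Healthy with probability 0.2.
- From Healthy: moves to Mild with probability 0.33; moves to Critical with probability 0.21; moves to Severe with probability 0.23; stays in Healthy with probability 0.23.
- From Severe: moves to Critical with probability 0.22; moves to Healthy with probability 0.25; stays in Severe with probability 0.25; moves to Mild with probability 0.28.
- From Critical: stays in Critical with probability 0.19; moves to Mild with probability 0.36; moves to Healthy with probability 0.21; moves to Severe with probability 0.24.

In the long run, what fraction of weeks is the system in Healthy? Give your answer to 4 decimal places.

Let the stationary distribution be π with π = πP and π_1 + π_2 + π_3 + π_4 = 1.
π_1 = 0.3·π_1 + 0.33·π_2 + 0.28·π_3 + 0.36·π_4
π_2 = 0.2·π_1 + 0.23·π_2 + 0.25·π_3 + 0.21·π_4
π_3 = 0.23·π_1 + 0.23·π_2 + 0.25·π_3 + 0.24·π_4
Solving with the normalization constraint gives π = (0.3155, 0.2207, 0.2370, 0.2268).
So the stationary probability of Healthy is 0.2207.

0.2207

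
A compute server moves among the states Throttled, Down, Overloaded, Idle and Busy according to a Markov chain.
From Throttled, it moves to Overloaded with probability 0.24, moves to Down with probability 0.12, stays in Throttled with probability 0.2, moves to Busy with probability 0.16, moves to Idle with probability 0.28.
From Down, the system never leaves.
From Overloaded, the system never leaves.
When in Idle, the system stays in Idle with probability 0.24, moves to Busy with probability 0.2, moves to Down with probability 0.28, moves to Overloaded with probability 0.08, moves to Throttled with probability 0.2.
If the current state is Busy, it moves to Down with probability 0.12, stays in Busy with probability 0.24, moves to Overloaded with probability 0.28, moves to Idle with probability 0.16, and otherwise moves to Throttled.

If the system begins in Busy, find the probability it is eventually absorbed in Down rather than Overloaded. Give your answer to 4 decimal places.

Let h(s) be the probability of absorption at Down starting from transient state s. Then h(Down) = 1 and h(Overloaded) = 0. By first-step analysis:
h(Throttled) = 0.2·h(Throttled) + 0.12·1 + 0.24·0 + 0.28·h(Idle) + 0.16·h(Busy)
h(Idle) = 0.2·h(Throttled) + 0.28·1 + 0.08·0 + 0.24·h(Idle) + 0.2·h(Busy)
h(Busy) = 0.2·h(Throttled) + 0.12·1 + 0.28·0 + 0.16·h(Idle) + 0.24·h(Busy)
Solving: h(Throttled) = 0.4346, h(Idle) = 0.5870, h(Busy) = 0.3958.
Starting from Busy, the probability is 0.3958.

0.3958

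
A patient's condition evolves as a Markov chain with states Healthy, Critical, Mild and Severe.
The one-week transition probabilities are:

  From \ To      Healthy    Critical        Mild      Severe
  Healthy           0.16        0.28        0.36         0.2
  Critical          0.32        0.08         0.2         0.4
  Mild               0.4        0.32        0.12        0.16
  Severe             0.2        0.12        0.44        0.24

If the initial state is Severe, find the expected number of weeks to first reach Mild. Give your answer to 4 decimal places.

Let t(s) be the expected number of weeks to first reach Mild from state s, with t(Mild) = 0. Conditioning on the first week:
t(Healthy) = 1 + 0.16·t(Healthy) + 0.28·t(Critical) + 0.2·t(Severe)
t(Critical) = 1 + 0.32·t(Healthy) + 0.08·t(Critical) + 0.4·t(Severe)
t(Severe) = 1 + 0.2·t(Healthy) + 0.12·t(Critical) + 0.24·t(Severe)
Solving: t(Healthy) = 2.8736, t(Critical) = 3.2075, t(Severe) = 2.5784.
Expected weeks from Severe to Mild: 2.5784.

2.5784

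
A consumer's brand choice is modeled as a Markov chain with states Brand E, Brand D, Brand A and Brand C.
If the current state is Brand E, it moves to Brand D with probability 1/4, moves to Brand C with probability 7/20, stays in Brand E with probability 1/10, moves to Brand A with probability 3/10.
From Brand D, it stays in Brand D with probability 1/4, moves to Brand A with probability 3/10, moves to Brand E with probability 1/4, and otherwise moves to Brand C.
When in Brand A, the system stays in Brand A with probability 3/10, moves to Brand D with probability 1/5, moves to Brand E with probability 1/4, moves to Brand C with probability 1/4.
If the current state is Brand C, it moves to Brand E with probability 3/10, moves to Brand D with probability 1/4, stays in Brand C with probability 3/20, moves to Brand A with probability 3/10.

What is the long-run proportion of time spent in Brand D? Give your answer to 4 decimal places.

Let the stationary distribution be π with π = πP and π_1 + π_2 + π_3 + π_4 = 1.
π_1 = 0.1·π_1 + 0.25·π_2 + 0.25·π_3 + 0.3·π_4
π_2 = 0.25·π_1 + 0.25·π_2 + 0.2·π_3 + 0.25·π_4
π_3 = 0.3·π_1 + 0.3·π_2 + 0.3·π_3 + 0.3·π_4
Solving with the normalization constraint gives π = (0.2277, 0.2350, 0.3000, 0.2373).
So the stationary probability of Brand D is 0.2350.

0.2350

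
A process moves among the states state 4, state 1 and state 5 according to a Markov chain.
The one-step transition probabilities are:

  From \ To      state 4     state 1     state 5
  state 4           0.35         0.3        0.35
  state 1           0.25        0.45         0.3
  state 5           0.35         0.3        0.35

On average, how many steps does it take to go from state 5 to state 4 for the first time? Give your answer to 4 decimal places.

3.1776

Let t(s) be the expected number of steps to first reach state 4 from state s, with t(state 4) = 0. Conditioning on the first step:
t(state 1) = 1 + 0.45·t(state 1) + 0.3·t(state 5)
t(state 5) = 1 + 0.3·t(state 1) + 0.35·t(state 5)
Solving: t(state 1) = 3.5514, t(state 5) = 3.1776.
Expected steps from state 5 to state 4: 3.1776.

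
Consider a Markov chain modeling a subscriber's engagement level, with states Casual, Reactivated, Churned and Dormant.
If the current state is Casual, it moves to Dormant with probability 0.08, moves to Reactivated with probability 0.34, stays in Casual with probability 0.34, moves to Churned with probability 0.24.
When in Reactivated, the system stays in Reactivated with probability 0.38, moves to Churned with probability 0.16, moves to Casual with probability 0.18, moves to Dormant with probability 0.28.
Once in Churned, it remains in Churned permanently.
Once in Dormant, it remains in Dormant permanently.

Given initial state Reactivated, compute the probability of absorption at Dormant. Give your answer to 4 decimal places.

0.5724

Let h(s) be the probability of absorption at Dormant starting from transient state s. Then h(Dormant) = 1 and h(Churned) = 0. By first-step analysis:
h(Casual) = 0.34·h(Casual) + 0.34·h(Reactivated) + 0.24·0 + 0.08·1
h(Reactivated) = 0.18·h(Casual) + 0.38·h(Reactivated) + 0.16·0 + 0.28·1
Solving: h(Casual) = 0.4161, h(Reactivated) = 0.5724.
Starting from Reactivated, the probability is 0.5724.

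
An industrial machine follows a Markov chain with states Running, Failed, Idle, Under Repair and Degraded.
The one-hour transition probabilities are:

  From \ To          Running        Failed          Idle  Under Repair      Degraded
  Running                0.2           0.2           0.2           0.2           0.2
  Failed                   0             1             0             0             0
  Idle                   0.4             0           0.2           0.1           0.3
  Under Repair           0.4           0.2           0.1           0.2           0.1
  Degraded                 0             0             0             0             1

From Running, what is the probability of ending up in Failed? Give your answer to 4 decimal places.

0.4500

Let h(s) be the probability of absorption at Failed starting from transient state s. Then h(Failed) = 1 and h(Degraded) = 0. By first-step analysis:
h(Running) = 0.2·h(Running) + 0.2·1 + 0.2·h(Idle) + 0.2·h(Under Repair) + 0.2·0
h(Idle) = 0.4·h(Running) + 0.2·h(Idle) + 0.1·h(Under Repair) + 0.3·0
h(Under Repair) = 0.4·h(Running) + 0.2·1 + 0.1·h(Idle) + 0.2·h(Under Repair) + 0.1·0
Solving: h(Running) = 0.4500, h(Idle) = 0.2889, h(Under Repair) = 0.5111.
Starting from Running, the probability is 0.4500.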